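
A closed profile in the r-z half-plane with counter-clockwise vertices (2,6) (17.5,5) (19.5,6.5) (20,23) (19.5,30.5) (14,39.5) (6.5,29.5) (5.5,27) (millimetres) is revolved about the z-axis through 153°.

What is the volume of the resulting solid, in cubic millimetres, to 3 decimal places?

Profile (r,z), 8 vertices: (2,6) (17.5,5) (19.5,6.5) (20,23) (19.5,30.5) (14,39.5) (6.5,29.5) (5.5,27)
edge 0: (2,6)→(17.5,5)  cross = 2·5 − 17.5·6 = -95.0000; (r_i+r_j)·cross = 19.5·-95.0000 = -1852.5000
edge 1: (17.5,5)→(19.5,6.5)  cross = 17.5·6.5 − 19.5·5 = 16.2500; (r_i+r_j)·cross = 37·16.2500 = 601.2500
edge 2: (19.5,6.5)→(20,23)  cross = 19.5·23 − 20·6.5 = 318.5000; (r_i+r_j)·cross = 39.5·318.5000 = 12580.7500
edge 3: (20,23)→(19.5,30.5)  cross = 20·30.5 − 19.5·23 = 161.5000; (r_i+r_j)·cross = 39.5·161.5000 = 6379.2500
edge 4: (19.5,30.5)→(14,39.5)  cross = 19.5·39.5 − 14·30.5 = 343.2500; (r_i+r_j)·cross = 33.5·343.2500 = 11498.8750
edge 5: (14,39.5)→(6.5,29.5)  cross = 14·29.5 − 6.5·39.5 = 156.2500; (r_i+r_j)·cross = 20.5·156.2500 = 3203.1250
edge 6: (6.5,29.5)→(5.5,27)  cross = 6.5·27 − 5.5·29.5 = 13.2500; (r_i+r_j)·cross = 12·13.2500 = 159.0000
edge 7: (5.5,27)→(2,6)  cross = 5.5·6 − 2·27 = -21.0000; (r_i+r_j)·cross = 7.5·-21.0000 = -157.5000
Σcross = 893.0000 → A = |Σcross|/2 = 446.5000 mm²
Σ(r_i+r_j)·cross = 32412.2500 → first moment M = |Σ|/6 = 5402.0417
R_c = M/A = 5402.0417/446.5000 = 12.0986 mm
θ = 153° = 2.670354 rad
V = θ·R_c·A = 2.670354·12.0986·446.5000 = 14425.362 mm³

Volume = 14425.362 mm³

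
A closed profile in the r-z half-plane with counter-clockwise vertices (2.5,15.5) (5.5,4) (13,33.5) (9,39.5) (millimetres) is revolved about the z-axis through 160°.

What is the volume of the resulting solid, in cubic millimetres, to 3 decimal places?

Volume = 3247.360 mm³

Profile (r,z), 4 vertices: (2.5,15.5) (5.5,4) (13,33.5) (9,39.5)
edge 0: (2.5,15.5)→(5.5,4)  cross = 2.5·4 − 5.5·15.5 = -75.2500; (r_i+r_j)·cross = 8·-75.2500 = -602.0000
edge 1: (5.5,4)→(13,33.5)  cross = 5.5·33.5 − 13·4 = 132.2500; (r_i+r_j)·cross = 18.5·132.2500 = 2446.6250
edge 2: (13,33.5)→(9,39.5)  cross = 13·39.5 − 9·33.5 = 212.0000; (r_i+r_j)·cross = 22·212.0000 = 4664.0000
edge 3: (9,39.5)→(2.5,15.5)  cross = 9·15.5 − 2.5·39.5 = 40.7500; (r_i+r_j)·cross = 11.5·40.7500 = 468.6250
Σcross = 309.7500 → A = |Σcross|/2 = 154.8750 mm²
Σ(r_i+r_j)·cross = 6977.2500 → first moment M = |Σ|/6 = 1162.8750
R_c = M/A = 1162.8750/154.8750 = 7.5085 mm
θ = 160° = 2.792527 rad
V = θ·R_c·A = 2.792527·7.5085·154.8750 = 3247.360 mm³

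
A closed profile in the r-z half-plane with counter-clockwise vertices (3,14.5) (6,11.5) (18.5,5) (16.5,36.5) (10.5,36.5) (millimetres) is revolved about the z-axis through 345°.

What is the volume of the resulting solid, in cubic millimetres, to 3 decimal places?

Volume = 22365.936 mm³

Profile (r,z), 5 vertices: (3,14.5) (6,11.5) (18.5,5) (16.5,36.5) (10.5,36.5)
edge 0: (3,14.5)→(6,11.5)  cross = 3·11.5 − 6·14.5 = -52.5000; (r_i+r_j)·cross = 9·-52.5000 = -472.5000
edge 1: (6,11.5)→(18.5,5)  cross = 6·5 − 18.5·11.5 = -182.7500; (r_i+r_j)·cross = 24.5·-182.7500 = -4477.3750
edge 2: (18.5,5)→(16.5,36.5)  cross = 18.5·36.5 − 16.5·5 = 592.7500; (r_i+r_j)·cross = 35·592.7500 = 20746.2500
edge 3: (16.5,36.5)→(10.5,36.5)  cross = 16.5·36.5 − 10.5·36.5 = 219.0000; (r_i+r_j)·cross = 27·219.0000 = 5913.0000
edge 4: (10.5,36.5)→(3,14.5)  cross = 10.5·14.5 − 3·36.5 = 42.7500; (r_i+r_j)·cross = 13.5·42.7500 = 577.1250
Σcross = 619.2500 → A = |Σcross|/2 = 309.6250 mm²
Σ(r_i+r_j)·cross = 22286.5000 → first moment M = |Σ|/6 = 3714.4167
R_c = M/A = 3714.4167/309.6250 = 11.9965 mm
θ = 345° = 6.021386 rad
V = θ·R_c·A = 6.021386·11.9965·309.6250 = 22365.936 mm³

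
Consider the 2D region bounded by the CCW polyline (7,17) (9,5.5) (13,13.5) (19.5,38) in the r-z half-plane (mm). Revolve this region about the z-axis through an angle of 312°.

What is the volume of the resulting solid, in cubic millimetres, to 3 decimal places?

Profile (r,z), 4 vertices: (7,17) (9,5.5) (13,13.5) (19.5,38)
edge 0: (7,17)→(9,5.5)  cross = 7·5.5 − 9·17 = -114.5000; (r_i+r_j)·cross = 16·-114.5000 = -1832.0000
edge 1: (9,5.5)→(13,13.5)  cross = 9·13.5 − 13·5.5 = 50.0000; (r_i+r_j)·cross = 22·50.0000 = 1100.0000
edge 2: (13,13.5)→(19.5,38)  cross = 13·38 − 19.5·13.5 = 230.7500; (r_i+r_j)·cross = 32.5·230.7500 = 7499.3750
edge 3: (19.5,38)→(7,17)  cross = 19.5·17 − 7·38 = 65.5000; (r_i+r_j)·cross = 26.5·65.5000 = 1735.7500
Σcross = 231.7500 → A = |Σcross|/2 = 115.8750 mm²
Σ(r_i+r_j)·cross = 8503.1250 → first moment M = |Σ|/6 = 1417.1875
R_c = M/A = 1417.1875/115.8750 = 12.2303 mm
θ = 312° = 5.445427 rad
V = θ·R_c·A = 5.445427·12.2303·115.8750 = 7717.191 mm³

Volume = 7717.191 mm³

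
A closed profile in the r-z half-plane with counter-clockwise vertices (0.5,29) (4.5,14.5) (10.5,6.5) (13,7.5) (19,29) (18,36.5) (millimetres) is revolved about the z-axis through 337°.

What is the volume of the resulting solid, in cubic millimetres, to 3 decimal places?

Profile (r,z), 6 vertices: (0.5,29) (4.5,14.5) (10.5,6.5) (13,7.5) (19,29) (18,36.5)
edge 0: (0.5,29)→(4.5,14.5)  cross = 0.5·14.5 − 4.5·29 = -123.2500; (r_i+r_j)·cross = 5·-123.2500 = -616.2500
edge 1: (4.5,14.5)→(10.5,6.5)  cross = 4.5·6.5 − 10.5·14.5 = -123.0000; (r_i+r_j)·cross = 15·-123.0000 = -1845.0000
edge 2: (10.5,6.5)→(13,7.5)  cross = 10.5·7.5 − 13·6.5 = -5.7500; (r_i+r_j)·cross = 23.5·-5.7500 = -135.1250
edge 3: (13,7.5)→(19,29)  cross = 13·29 − 19·7.5 = 234.5000; (r_i+r_j)·cross = 32·234.5000 = 7504.0000
edge 4: (19,29)→(18,36.5)  cross = 19·36.5 − 18·29 = 171.5000; (r_i+r_j)·cross = 37·171.5000 = 6345.5000
edge 5: (18,36.5)→(0.5,29)  cross = 18·29 − 0.5·36.5 = 503.7500; (r_i+r_j)·cross = 18.5·503.7500 = 9319.3750
Σcross = 657.7500 → A = |Σcross|/2 = 328.8750 mm²
Σ(r_i+r_j)·cross = 20572.5000 → first moment M = |Σ|/6 = 3428.7500
R_c = M/A = 3428.7500/328.8750 = 10.4257 mm
θ = 337° = 5.881760 rad
V = θ·R_c·A = 5.881760·10.4257·328.8750 = 20167.083 mm³

Volume = 20167.083 mm³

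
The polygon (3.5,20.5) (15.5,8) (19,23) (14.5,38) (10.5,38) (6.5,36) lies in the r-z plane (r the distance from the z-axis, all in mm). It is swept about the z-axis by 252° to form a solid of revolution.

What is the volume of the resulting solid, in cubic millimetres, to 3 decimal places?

Volume = 15147.686 mm³

Profile (r,z), 6 vertices: (3.5,20.5) (15.5,8) (19,23) (14.5,38) (10.5,38) (6.5,36)
edge 0: (3.5,20.5)→(15.5,8)  cross = 3.5·8 − 15.5·20.5 = -289.7500; (r_i+r_j)·cross = 19·-289.7500 = -5505.2500
edge 1: (15.5,8)→(19,23)  cross = 15.5·23 − 19·8 = 204.5000; (r_i+r_j)·cross = 34.5·204.5000 = 7055.2500
edge 2: (19,23)→(14.5,38)  cross = 19·38 − 14.5·23 = 388.5000; (r_i+r_j)·cross = 33.5·388.5000 = 13014.7500
edge 3: (14.5,38)→(10.5,38)  cross = 14.5·38 − 10.5·38 = 152.0000; (r_i+r_j)·cross = 25·152.0000 = 3800.0000
edge 4: (10.5,38)→(6.5,36)  cross = 10.5·36 − 6.5·38 = 131.0000; (r_i+r_j)·cross = 17·131.0000 = 2227.0000
edge 5: (6.5,36)→(3.5,20.5)  cross = 6.5·20.5 − 3.5·36 = 7.2500; (r_i+r_j)·cross = 10·7.2500 = 72.5000
Σcross = 593.5000 → A = |Σcross|/2 = 296.7500 mm²
Σ(r_i+r_j)·cross = 20664.2500 → first moment M = |Σ|/6 = 3444.0417
R_c = M/A = 3444.0417/296.7500 = 11.6059 mm
θ = 252° = 4.398230 rad
V = θ·R_c·A = 4.398230·11.6059·296.7500 = 15147.686 mm³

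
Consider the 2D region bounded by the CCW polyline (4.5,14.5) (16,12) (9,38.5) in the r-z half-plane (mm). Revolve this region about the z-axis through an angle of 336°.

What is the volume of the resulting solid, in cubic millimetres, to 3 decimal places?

Profile (r,z), 3 vertices: (4.5,14.5) (16,12) (9,38.5)
edge 0: (4.5,14.5)→(16,12)  cross = 4.5·12 − 16·14.5 = -178.0000; (r_i+r_j)·cross = 20.5·-178.0000 = -3649.0000
edge 1: (16,12)→(9,38.5)  cross = 16·38.5 − 9·12 = 508.0000; (r_i+r_j)·cross = 25·508.0000 = 12700.0000
edge 2: (9,38.5)→(4.5,14.5)  cross = 9·14.5 − 4.5·38.5 = -42.7500; (r_i+r_j)·cross = 13.5·-42.7500 = -577.1250
Σcross = 287.2500 → A = |Σcross|/2 = 143.6250 mm²
Σ(r_i+r_j)·cross = 8473.8750 → first moment M = |Σ|/6 = 1412.3125
R_c = M/A = 1412.3125/143.6250 = 9.8333 mm
θ = 336° = 5.864306 rad
V = θ·R_c·A = 5.864306·9.8333·143.6250 = 8282.233 mm³

Volume = 8282.233 mm³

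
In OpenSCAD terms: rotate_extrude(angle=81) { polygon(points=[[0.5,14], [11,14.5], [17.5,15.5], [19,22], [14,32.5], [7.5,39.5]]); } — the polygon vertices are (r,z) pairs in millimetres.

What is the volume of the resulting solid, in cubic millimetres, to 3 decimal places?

Profile (r,z), 6 vertices: (0.5,14) (11,14.5) (17.5,15.5) (19,22) (14,32.5) (7.5,39.5)
edge 0: (0.5,14)→(11,14.5)  cross = 0.5·14.5 − 11·14 = -146.7500; (r_i+r_j)·cross = 11.5·-146.7500 = -1687.6250
edge 1: (11,14.5)→(17.5,15.5)  cross = 11·15.5 − 17.5·14.5 = -83.2500; (r_i+r_j)·cross = 28.5·-83.2500 = -2372.6250
edge 2: (17.5,15.5)→(19,22)  cross = 17.5·22 − 19·15.5 = 90.5000; (r_i+r_j)·cross = 36.5·90.5000 = 3303.2500
edge 3: (19,22)→(14,32.5)  cross = 19·32.5 − 14·22 = 309.5000; (r_i+r_j)·cross = 33·309.5000 = 10213.5000
edge 4: (14,32.5)→(7.5,39.5)  cross = 14·39.5 − 7.5·32.5 = 309.2500; (r_i+r_j)·cross = 21.5·309.2500 = 6648.8750
edge 5: (7.5,39.5)→(0.5,14)  cross = 7.5·14 − 0.5·39.5 = 85.2500; (r_i+r_j)·cross = 8·85.2500 = 682.0000
Σcross = 564.5000 → A = |Σcross|/2 = 282.2500 mm²
Σ(r_i+r_j)·cross = 16787.3750 → first moment M = |Σ|/6 = 2797.8958
R_c = M/A = 2797.8958/282.2500 = 9.9128 mm
θ = 81° = 1.413717 rad
V = θ·R_c·A = 1.413717·9.9128·282.2500 = 3955.432 mm³

Volume = 3955.432 mm³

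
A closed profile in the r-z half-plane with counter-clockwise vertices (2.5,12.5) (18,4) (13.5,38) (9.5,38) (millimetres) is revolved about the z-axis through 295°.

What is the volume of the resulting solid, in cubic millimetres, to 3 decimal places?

Volume = 16491.783 mm³

Profile (r,z), 4 vertices: (2.5,12.5) (18,4) (13.5,38) (9.5,38)
edge 0: (2.5,12.5)→(18,4)  cross = 2.5·4 − 18·12.5 = -215.0000; (r_i+r_j)·cross = 20.5·-215.0000 = -4407.5000
edge 1: (18,4)→(13.5,38)  cross = 18·38 − 13.5·4 = 630.0000; (r_i+r_j)·cross = 31.5·630.0000 = 19845.0000
edge 2: (13.5,38)→(9.5,38)  cross = 13.5·38 − 9.5·38 = 152.0000; (r_i+r_j)·cross = 23·152.0000 = 3496.0000
edge 3: (9.5,38)→(2.5,12.5)  cross = 9.5·12.5 − 2.5·38 = 23.7500; (r_i+r_j)·cross = 12·23.7500 = 285.0000
Σcross = 590.7500 → A = |Σcross|/2 = 295.3750 mm²
Σ(r_i+r_j)·cross = 19218.5000 → first moment M = |Σ|/6 = 3203.0833
R_c = M/A = 3203.0833/295.3750 = 10.8441 mm
θ = 295° = 5.148721 rad
V = θ·R_c·A = 5.148721·10.8441·295.3750 = 16491.783 mm³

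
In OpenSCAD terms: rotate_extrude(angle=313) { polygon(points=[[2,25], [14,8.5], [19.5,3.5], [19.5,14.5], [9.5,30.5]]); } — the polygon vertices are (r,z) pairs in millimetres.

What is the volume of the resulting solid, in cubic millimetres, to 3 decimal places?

Volume = 13119.221 mm³

Profile (r,z), 5 vertices: (2,25) (14,8.5) (19.5,3.5) (19.5,14.5) (9.5,30.5)
edge 0: (2,25)→(14,8.5)  cross = 2·8.5 − 14·25 = -333.0000; (r_i+r_j)·cross = 16·-333.0000 = -5328.0000
edge 1: (14,8.5)→(19.5,3.5)  cross = 14·3.5 − 19.5·8.5 = -116.7500; (r_i+r_j)·cross = 33.5·-116.7500 = -3911.1250
edge 2: (19.5,3.5)→(19.5,14.5)  cross = 19.5·14.5 − 19.5·3.5 = 214.5000; (r_i+r_j)·cross = 39·214.5000 = 8365.5000
edge 3: (19.5,14.5)→(9.5,30.5)  cross = 19.5·30.5 − 9.5·14.5 = 457.0000; (r_i+r_j)·cross = 29·457.0000 = 13253.0000
edge 4: (9.5,30.5)→(2,25)  cross = 9.5·25 − 2·30.5 = 176.5000; (r_i+r_j)·cross = 11.5·176.5000 = 2029.7500
Σcross = 398.2500 → A = |Σcross|/2 = 199.1250 mm²
Σ(r_i+r_j)·cross = 14409.1250 → first moment M = |Σ|/6 = 2401.5208
R_c = M/A = 2401.5208/199.1250 = 12.0604 mm
θ = 313° = 5.462881 rad
V = θ·R_c·A = 5.462881·12.0604·199.1250 = 13119.221 mm³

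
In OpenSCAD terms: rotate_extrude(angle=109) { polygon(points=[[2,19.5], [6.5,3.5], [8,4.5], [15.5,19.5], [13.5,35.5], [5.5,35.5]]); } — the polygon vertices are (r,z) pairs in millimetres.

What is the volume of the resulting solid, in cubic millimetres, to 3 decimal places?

Profile (r,z), 6 vertices: (2,19.5) (6.5,3.5) (8,4.5) (15.5,19.5) (13.5,35.5) (5.5,35.5)
edge 0: (2,19.5)→(6.5,3.5)  cross = 2·3.5 − 6.5·19.5 = -119.7500; (r_i+r_j)·cross = 8.5·-119.7500 = -1017.8750
edge 1: (6.5,3.5)→(8,4.5)  cross = 6.5·4.5 − 8·3.5 = 1.2500; (r_i+r_j)·cross = 14.5·1.2500 = 18.1250
edge 2: (8,4.5)→(15.5,19.5)  cross = 8·19.5 − 15.5·4.5 = 86.2500; (r_i+r_j)·cross = 23.5·86.2500 = 2026.8750
edge 3: (15.5,19.5)→(13.5,35.5)  cross = 15.5·35.5 − 13.5·19.5 = 287.0000; (r_i+r_j)·cross = 29·287.0000 = 8323.0000
edge 4: (13.5,35.5)→(5.5,35.5)  cross = 13.5·35.5 − 5.5·35.5 = 284.0000; (r_i+r_j)·cross = 19·284.0000 = 5396.0000
edge 5: (5.5,35.5)→(2,19.5)  cross = 5.5·19.5 − 2·35.5 = 36.2500; (r_i+r_j)·cross = 7.5·36.2500 = 271.8750
Σcross = 575.0000 → A = |Σcross|/2 = 287.5000 mm²
Σ(r_i+r_j)·cross = 15018.0000 → first moment M = |Σ|/6 = 2503.0000
R_c = M/A = 2503.0000/287.5000 = 8.7061 mm
θ = 109° = 1.902409 rad
V = θ·R_c·A = 1.902409·8.7061·287.5000 = 4761.729 mm³

Volume = 4761.729 mm³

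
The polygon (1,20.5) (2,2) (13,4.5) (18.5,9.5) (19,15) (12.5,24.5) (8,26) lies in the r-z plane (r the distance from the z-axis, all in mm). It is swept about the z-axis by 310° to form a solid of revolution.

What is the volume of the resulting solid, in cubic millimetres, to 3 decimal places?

Volume = 15489.306 mm³

Profile (r,z), 7 vertices: (1,20.5) (2,2) (13,4.5) (18.5,9.5) (19,15) (12.5,24.5) (8,26)
edge 0: (1,20.5)→(2,2)  cross = 1·2 − 2·20.5 = -39.0000; (r_i+r_j)·cross = 3·-39.0000 = -117.0000
edge 1: (2,2)→(13,4.5)  cross = 2·4.5 − 13·2 = -17.0000; (r_i+r_j)·cross = 15·-17.0000 = -255.0000
edge 2: (13,4.5)→(18.5,9.5)  cross = 13·9.5 − 18.5·4.5 = 40.2500; (r_i+r_j)·cross = 31.5·40.2500 = 1267.8750
edge 3: (18.5,9.5)→(19,15)  cross = 18.5·15 − 19·9.5 = 97.0000; (r_i+r_j)·cross = 37.5·97.0000 = 3637.5000
edge 4: (19,15)→(12.5,24.5)  cross = 19·24.5 − 12.5·15 = 278.0000; (r_i+r_j)·cross = 31.5·278.0000 = 8757.0000
edge 5: (12.5,24.5)→(8,26)  cross = 12.5·26 − 8·24.5 = 129.0000; (r_i+r_j)·cross = 20.5·129.0000 = 2644.5000
edge 6: (8,26)→(1,20.5)  cross = 8·20.5 − 1·26 = 138.0000; (r_i+r_j)·cross = 9·138.0000 = 1242.0000
Σcross = 626.2500 → A = |Σcross|/2 = 313.1250 mm²
Σ(r_i+r_j)·cross = 17176.8750 → first moment M = |Σ|/6 = 2862.8125
R_c = M/A = 2862.8125/313.1250 = 9.1427 mm
θ = 310° = 5.410521 rad
V = θ·R_c·A = 5.410521·9.1427·313.1250 = 15489.306 mm³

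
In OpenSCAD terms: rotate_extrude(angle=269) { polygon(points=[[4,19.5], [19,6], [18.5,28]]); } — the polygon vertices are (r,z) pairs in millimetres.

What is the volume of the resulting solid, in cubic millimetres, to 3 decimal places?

Volume = 10496.996 mm³

Profile (r,z), 3 vertices: (4,19.5) (19,6) (18.5,28)
edge 0: (4,19.5)→(19,6)  cross = 4·6 − 19·19.5 = -346.5000; (r_i+r_j)·cross = 23·-346.5000 = -7969.5000
edge 1: (19,6)→(18.5,28)  cross = 19·28 − 18.5·6 = 421.0000; (r_i+r_j)·cross = 37.5·421.0000 = 15787.5000
edge 2: (18.5,28)→(4,19.5)  cross = 18.5·19.5 − 4·28 = 248.7500; (r_i+r_j)·cross = 22.5·248.7500 = 5596.8750
Σcross = 323.2500 → A = |Σcross|/2 = 161.6250 mm²
Σ(r_i+r_j)·cross = 13414.8750 → first moment M = |Σ|/6 = 2235.8125
R_c = M/A = 2235.8125/161.6250 = 13.8333 mm
θ = 269° = 4.694936 rad
V = θ·R_c·A = 4.694936·13.8333·161.6250 = 10496.996 mm³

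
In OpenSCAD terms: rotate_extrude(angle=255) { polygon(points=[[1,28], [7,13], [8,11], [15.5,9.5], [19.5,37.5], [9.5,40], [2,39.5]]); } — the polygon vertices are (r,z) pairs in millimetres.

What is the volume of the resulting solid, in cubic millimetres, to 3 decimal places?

Volume = 18917.880 mm³

Profile (r,z), 7 vertices: (1,28) (7,13) (8,11) (15.5,9.5) (19.5,37.5) (9.5,40) (2,39.5)
edge 0: (1,28)→(7,13)  cross = 1·13 − 7·28 = -183.0000; (r_i+r_j)·cross = 8·-183.0000 = -1464.0000
edge 1: (7,13)→(8,11)  cross = 7·11 − 8·13 = -27.0000; (r_i+r_j)·cross = 15·-27.0000 = -405.0000
edge 2: (8,11)→(15.5,9.5)  cross = 8·9.5 − 15.5·11 = -94.5000; (r_i+r_j)·cross = 23.5·-94.5000 = -2220.7500
edge 3: (15.5,9.5)→(19.5,37.5)  cross = 15.5·37.5 − 19.5·9.5 = 396.0000; (r_i+r_j)·cross = 35·396.0000 = 13860.0000
edge 4: (19.5,37.5)→(9.5,40)  cross = 19.5·40 − 9.5·37.5 = 423.7500; (r_i+r_j)·cross = 29·423.7500 = 12288.7500
edge 5: (9.5,40)→(2,39.5)  cross = 9.5·39.5 − 2·40 = 295.2500; (r_i+r_j)·cross = 11.5·295.2500 = 3395.3750
edge 6: (2,39.5)→(1,28)  cross = 2·28 − 1·39.5 = 16.5000; (r_i+r_j)·cross = 3·16.5000 = 49.5000
Σcross = 827.0000 → A = |Σcross|/2 = 413.5000 mm²
Σ(r_i+r_j)·cross = 25503.8750 → first moment M = |Σ|/6 = 4250.6458
R_c = M/A = 4250.6458/413.5000 = 10.2797 mm
θ = 255° = 4.450590 rad
V = θ·R_c·A = 4.450590·10.2797·413.5000 = 18917.880 mm³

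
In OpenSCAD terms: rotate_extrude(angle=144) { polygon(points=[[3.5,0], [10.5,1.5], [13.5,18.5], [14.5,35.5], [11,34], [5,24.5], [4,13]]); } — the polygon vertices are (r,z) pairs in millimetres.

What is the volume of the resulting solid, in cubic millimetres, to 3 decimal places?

Volume = 5749.115 mm³

Profile (r,z), 7 vertices: (3.5,0) (10.5,1.5) (13.5,18.5) (14.5,35.5) (11,34) (5,24.5) (4,13)
edge 0: (3.5,0)→(10.5,1.5)  cross = 3.5·1.5 − 10.5·0 = 5.2500; (r_i+r_j)·cross = 14·5.2500 = 73.5000
edge 1: (10.5,1.5)→(13.5,18.5)  cross = 10.5·18.5 − 13.5·1.5 = 174.0000; (r_i+r_j)·cross = 24·174.0000 = 4176.0000
edge 2: (13.5,18.5)→(14.5,35.5)  cross = 13.5·35.5 − 14.5·18.5 = 211.0000; (r_i+r_j)·cross = 28·211.0000 = 5908.0000
edge 3: (14.5,35.5)→(11,34)  cross = 14.5·34 − 11·35.5 = 102.5000; (r_i+r_j)·cross = 25.5·102.5000 = 2613.7500
edge 4: (11,34)→(5,24.5)  cross = 11·24.5 − 5·34 = 99.5000; (r_i+r_j)·cross = 16·99.5000 = 1592.0000
edge 5: (5,24.5)→(4,13)  cross = 5·13 − 4·24.5 = -33.0000; (r_i+r_j)·cross = 9·-33.0000 = -297.0000
edge 6: (4,13)→(3.5,0)  cross = 4·0 − 3.5·13 = -45.5000; (r_i+r_j)·cross = 7.5·-45.5000 = -341.2500
Σcross = 513.7500 → A = |Σcross|/2 = 256.8750 mm²
Σ(r_i+r_j)·cross = 13725.0000 → first moment M = |Σ|/6 = 2287.5000
R_c = M/A = 2287.5000/256.8750 = 8.9051 mm
θ = 144° = 2.513274 rad
V = θ·R_c·A = 2.513274·8.9051·256.8750 = 5749.115 mm³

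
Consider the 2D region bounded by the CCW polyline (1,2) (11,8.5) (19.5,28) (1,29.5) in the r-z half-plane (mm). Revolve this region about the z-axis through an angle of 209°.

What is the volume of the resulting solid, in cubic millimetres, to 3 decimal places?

Volume = 9326.202 mm³

Profile (r,z), 4 vertices: (1,2) (11,8.5) (19.5,28) (1,29.5)
edge 0: (1,2)→(11,8.5)  cross = 1·8.5 − 11·2 = -13.5000; (r_i+r_j)·cross = 12·-13.5000 = -162.0000
edge 1: (11,8.5)→(19.5,28)  cross = 11·28 − 19.5·8.5 = 142.2500; (r_i+r_j)·cross = 30.5·142.2500 = 4338.6250
edge 2: (19.5,28)→(1,29.5)  cross = 19.5·29.5 − 1·28 = 547.2500; (r_i+r_j)·cross = 20.5·547.2500 = 11218.6250
edge 3: (1,29.5)→(1,2)  cross = 1·2 − 1·29.5 = -27.5000; (r_i+r_j)·cross = 2·-27.5000 = -55.0000
Σcross = 648.5000 → A = |Σcross|/2 = 324.2500 mm²
Σ(r_i+r_j)·cross = 15340.2500 → first moment M = |Σ|/6 = 2556.7083
R_c = M/A = 2556.7083/324.2500 = 7.8850 mm
θ = 209° = 3.647738 rad
V = θ·R_c·A = 3.647738·7.8850·324.2500 = 9326.202 mm³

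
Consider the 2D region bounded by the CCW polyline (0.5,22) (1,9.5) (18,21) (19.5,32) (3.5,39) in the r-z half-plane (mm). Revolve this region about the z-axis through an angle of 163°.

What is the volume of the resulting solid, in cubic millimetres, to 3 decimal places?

Volume = 8778.076 mm³

Profile (r,z), 5 vertices: (0.5,22) (1,9.5) (18,21) (19.5,32) (3.5,39)
edge 0: (0.5,22)→(1,9.5)  cross = 0.5·9.5 − 1·22 = -17.2500; (r_i+r_j)·cross = 1.5·-17.2500 = -25.8750
edge 1: (1,9.5)→(18,21)  cross = 1·21 − 18·9.5 = -150.0000; (r_i+r_j)·cross = 19·-150.0000 = -2850.0000
edge 2: (18,21)→(19.5,32)  cross = 18·32 − 19.5·21 = 166.5000; (r_i+r_j)·cross = 37.5·166.5000 = 6243.7500
edge 3: (19.5,32)→(3.5,39)  cross = 19.5·39 − 3.5·32 = 648.5000; (r_i+r_j)·cross = 23·648.5000 = 14915.5000
edge 4: (3.5,39)→(0.5,22)  cross = 3.5·22 − 0.5·39 = 57.5000; (r_i+r_j)·cross = 4·57.5000 = 230.0000
Σcross = 705.2500 → A = |Σcross|/2 = 352.6250 mm²
Σ(r_i+r_j)·cross = 18513.3750 → first moment M = |Σ|/6 = 3085.5625
R_c = M/A = 3085.5625/352.6250 = 8.7503 mm
θ = 163° = 2.844887 rad
V = θ·R_c·A = 2.844887·8.7503·352.6250 = 8778.076 mm³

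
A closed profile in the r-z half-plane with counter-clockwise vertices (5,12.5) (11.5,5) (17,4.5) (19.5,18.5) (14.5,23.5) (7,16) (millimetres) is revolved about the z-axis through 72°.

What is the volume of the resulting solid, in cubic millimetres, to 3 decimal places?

Profile (r,z), 6 vertices: (5,12.5) (11.5,5) (17,4.5) (19.5,18.5) (14.5,23.5) (7,16)
edge 0: (5,12.5)→(11.5,5)  cross = 5·5 − 11.5·12.5 = -118.7500; (r_i+r_j)·cross = 16.5·-118.7500 = -1959.3750
edge 1: (11.5,5)→(17,4.5)  cross = 11.5·4.5 − 17·5 = -33.2500; (r_i+r_j)·cross = 28.5·-33.2500 = -947.6250
edge 2: (17,4.5)→(19.5,18.5)  cross = 17·18.5 − 19.5·4.5 = 226.7500; (r_i+r_j)·cross = 36.5·226.7500 = 8276.3750
edge 3: (19.5,18.5)→(14.5,23.5)  cross = 19.5·23.5 − 14.5·18.5 = 190.0000; (r_i+r_j)·cross = 34·190.0000 = 6460.0000
edge 4: (14.5,23.5)→(7,16)  cross = 14.5·16 − 7·23.5 = 67.5000; (r_i+r_j)·cross = 21.5·67.5000 = 1451.2500
edge 5: (7,16)→(5,12.5)  cross = 7·12.5 − 5·16 = 7.5000; (r_i+r_j)·cross = 12·7.5000 = 90.0000
Σcross = 339.7500 → A = |Σcross|/2 = 169.8750 mm²
Σ(r_i+r_j)·cross = 13370.6250 → first moment M = |Σ|/6 = 2228.4375
R_c = M/A = 2228.4375/169.8750 = 13.1181 mm
θ = 72° = 1.256637 rad
V = θ·R_c·A = 1.256637·13.1181·169.8750 = 2800.337 mm³

Volume = 2800.337 mm³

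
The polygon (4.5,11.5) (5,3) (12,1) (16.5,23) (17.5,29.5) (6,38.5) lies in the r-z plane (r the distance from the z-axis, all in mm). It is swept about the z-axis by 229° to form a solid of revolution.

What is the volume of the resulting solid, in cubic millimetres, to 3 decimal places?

Volume = 13252.236 mm³

Profile (r,z), 6 vertices: (4.5,11.5) (5,3) (12,1) (16.5,23) (17.5,29.5) (6,38.5)
edge 0: (4.5,11.5)→(5,3)  cross = 4.5·3 − 5·11.5 = -44.0000; (r_i+r_j)·cross = 9.5·-44.0000 = -418.0000
edge 1: (5,3)→(12,1)  cross = 5·1 − 12·3 = -31.0000; (r_i+r_j)·cross = 17·-31.0000 = -527.0000
edge 2: (12,1)→(16.5,23)  cross = 12·23 − 16.5·1 = 259.5000; (r_i+r_j)·cross = 28.5·259.5000 = 7395.7500
edge 3: (16.5,23)→(17.5,29.5)  cross = 16.5·29.5 − 17.5·23 = 84.2500; (r_i+r_j)·cross = 34·84.2500 = 2864.5000
edge 4: (17.5,29.5)→(6,38.5)  cross = 17.5·38.5 − 6·29.5 = 496.7500; (r_i+r_j)·cross = 23.5·496.7500 = 11673.6250
edge 5: (6,38.5)→(4.5,11.5)  cross = 6·11.5 − 4.5·38.5 = -104.2500; (r_i+r_j)·cross = 10.5·-104.2500 = -1094.6250
Σcross = 661.2500 → A = |Σcross|/2 = 330.6250 mm²
Σ(r_i+r_j)·cross = 19894.2500 → first moment M = |Σ|/6 = 3315.7083
R_c = M/A = 3315.7083/330.6250 = 10.0286 mm
θ = 229° = 3.996804 rad
V = θ·R_c·A = 3.996804·10.0286·330.6250 = 13252.236 mm³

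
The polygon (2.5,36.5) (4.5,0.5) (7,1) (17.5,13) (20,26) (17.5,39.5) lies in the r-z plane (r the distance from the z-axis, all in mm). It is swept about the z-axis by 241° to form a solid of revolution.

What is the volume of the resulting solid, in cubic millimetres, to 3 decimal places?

Profile (r,z), 6 vertices: (2.5,36.5) (4.5,0.5) (7,1) (17.5,13) (20,26) (17.5,39.5)
edge 0: (2.5,36.5)→(4.5,0.5)  cross = 2.5·0.5 − 4.5·36.5 = -163.0000; (r_i+r_j)·cross = 7·-163.0000 = -1141.0000
edge 1: (4.5,0.5)→(7,1)  cross = 4.5·1 − 7·0.5 = 1.0000; (r_i+r_j)·cross = 11.5·1.0000 = 11.5000
edge 2: (7,1)→(17.5,13)  cross = 7·13 − 17.5·1 = 73.5000; (r_i+r_j)·cross = 24.5·73.5000 = 1800.7500
edge 3: (17.5,13)→(20,26)  cross = 17.5·26 − 20·13 = 195.0000; (r_i+r_j)·cross = 37.5·195.0000 = 7312.5000
edge 4: (20,26)→(17.5,39.5)  cross = 20·39.5 − 17.5·26 = 335.0000; (r_i+r_j)·cross = 37.5·335.0000 = 12562.5000
edge 5: (17.5,39.5)→(2.5,36.5)  cross = 17.5·36.5 − 2.5·39.5 = 540.0000; (r_i+r_j)·cross = 20·540.0000 = 10800.0000
Σcross = 981.5000 → A = |Σcross|/2 = 490.7500 mm²
Σ(r_i+r_j)·cross = 31346.2500 → first moment M = |Σ|/6 = 5224.3750
R_c = M/A = 5224.3750/490.7500 = 10.6457 mm
θ = 241° = 4.206243 rad
V = θ·R_c·A = 4.206243·10.6457·490.7500 = 21974.993 mm³

Volume = 21974.993 mm³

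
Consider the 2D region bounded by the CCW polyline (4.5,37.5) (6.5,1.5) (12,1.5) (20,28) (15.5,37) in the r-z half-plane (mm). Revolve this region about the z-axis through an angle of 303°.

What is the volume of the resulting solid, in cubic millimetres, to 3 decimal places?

Profile (r,z), 5 vertices: (4.5,37.5) (6.5,1.5) (12,1.5) (20,28) (15.5,37)
edge 0: (4.5,37.5)→(6.5,1.5)  cross = 4.5·1.5 − 6.5·37.5 = -237.0000; (r_i+r_j)·cross = 11·-237.0000 = -2607.0000
edge 1: (6.5,1.5)→(12,1.5)  cross = 6.5·1.5 − 12·1.5 = -8.2500; (r_i+r_j)·cross = 18.5·-8.2500 = -152.6250
edge 2: (12,1.5)→(20,28)  cross = 12·28 − 20·1.5 = 306.0000; (r_i+r_j)·cross = 32·306.0000 = 9792.0000
edge 3: (20,28)→(15.5,37)  cross = 20·37 − 15.5·28 = 306.0000; (r_i+r_j)·cross = 35.5·306.0000 = 10863.0000
edge 4: (15.5,37)→(4.5,37.5)  cross = 15.5·37.5 − 4.5·37 = 414.7500; (r_i+r_j)·cross = 20·414.7500 = 8295.0000
Σcross = 781.5000 → A = |Σcross|/2 = 390.7500 mm²
Σ(r_i+r_j)·cross = 26190.3750 → first moment M = |Σ|/6 = 4365.0625
R_c = M/A = 4365.0625/390.7500 = 11.1710 mm
θ = 303° = 5.288348 rad
V = θ·R_c·A = 5.288348·11.1710·390.7500 = 23083.968 mm³

Volume = 23083.968 mm³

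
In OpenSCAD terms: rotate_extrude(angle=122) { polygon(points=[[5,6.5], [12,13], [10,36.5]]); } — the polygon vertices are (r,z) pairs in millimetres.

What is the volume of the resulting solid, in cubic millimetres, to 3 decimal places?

Volume = 1700.780 mm³

Profile (r,z), 3 vertices: (5,6.5) (12,13) (10,36.5)
edge 0: (5,6.5)→(12,13)  cross = 5·13 − 12·6.5 = -13.0000; (r_i+r_j)·cross = 17·-13.0000 = -221.0000
edge 1: (12,13)→(10,36.5)  cross = 12·36.5 − 10·13 = 308.0000; (r_i+r_j)·cross = 22·308.0000 = 6776.0000
edge 2: (10,36.5)→(5,6.5)  cross = 10·6.5 − 5·36.5 = -117.5000; (r_i+r_j)·cross = 15·-117.5000 = -1762.5000
Σcross = 177.5000 → A = |Σcross|/2 = 88.7500 mm²
Σ(r_i+r_j)·cross = 4792.5000 → first moment M = |Σ|/6 = 798.7500
R_c = M/A = 798.7500/88.7500 = 9.0000 mm
θ = 122° = 2.129302 rad
V = θ·R_c·A = 2.129302·9.0000·88.7500 = 1700.780 mm³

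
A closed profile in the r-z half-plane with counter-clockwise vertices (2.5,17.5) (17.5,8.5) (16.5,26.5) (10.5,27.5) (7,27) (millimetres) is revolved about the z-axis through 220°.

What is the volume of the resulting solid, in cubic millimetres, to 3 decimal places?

Volume = 7777.042 mm³

Profile (r,z), 5 vertices: (2.5,17.5) (17.5,8.5) (16.5,26.5) (10.5,27.5) (7,27)
edge 0: (2.5,17.5)→(17.5,8.5)  cross = 2.5·8.5 − 17.5·17.5 = -285.0000; (r_i+r_j)·cross = 20·-285.0000 = -5700.0000
edge 1: (17.5,8.5)→(16.5,26.5)  cross = 17.5·26.5 − 16.5·8.5 = 323.5000; (r_i+r_j)·cross = 34·323.5000 = 10999.0000
edge 2: (16.5,26.5)→(10.5,27.5)  cross = 16.5·27.5 − 10.5·26.5 = 175.5000; (r_i+r_j)·cross = 27·175.5000 = 4738.5000
edge 3: (10.5,27.5)→(7,27)  cross = 10.5·27 − 7·27.5 = 91.0000; (r_i+r_j)·cross = 17.5·91.0000 = 1592.5000
edge 4: (7,27)→(2.5,17.5)  cross = 7·17.5 − 2.5·27 = 55.0000; (r_i+r_j)·cross = 9.5·55.0000 = 522.5000
Σcross = 360.0000 → A = |Σcross|/2 = 180.0000 mm²
Σ(r_i+r_j)·cross = 12152.5000 → first moment M = |Σ|/6 = 2025.4167
R_c = M/A = 2025.4167/180.0000 = 11.2523 mm
θ = 220° = 3.839724 rad
V = θ·R_c·A = 3.839724·11.2523·180.0000 = 7777.042 mm³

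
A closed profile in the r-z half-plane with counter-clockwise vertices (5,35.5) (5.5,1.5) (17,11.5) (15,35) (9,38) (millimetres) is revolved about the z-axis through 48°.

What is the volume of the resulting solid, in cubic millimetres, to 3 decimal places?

Profile (r,z), 5 vertices: (5,35.5) (5.5,1.5) (17,11.5) (15,35) (9,38)
edge 0: (5,35.5)→(5.5,1.5)  cross = 5·1.5 − 5.5·35.5 = -187.7500; (r_i+r_j)·cross = 10.5·-187.7500 = -1971.3750
edge 1: (5.5,1.5)→(17,11.5)  cross = 5.5·11.5 − 17·1.5 = 37.7500; (r_i+r_j)·cross = 22.5·37.7500 = 849.3750
edge 2: (17,11.5)→(15,35)  cross = 17·35 − 15·11.5 = 422.5000; (r_i+r_j)·cross = 32·422.5000 = 13520.0000
edge 3: (15,35)→(9,38)  cross = 15·38 − 9·35 = 255.0000; (r_i+r_j)·cross = 24·255.0000 = 6120.0000
edge 4: (9,38)→(5,35.5)  cross = 9·35.5 − 5·38 = 129.5000; (r_i+r_j)·cross = 14·129.5000 = 1813.0000
Σcross = 657.0000 → A = |Σcross|/2 = 328.5000 mm²
Σ(r_i+r_j)·cross = 20331.0000 → first moment M = |Σ|/6 = 3388.5000
R_c = M/A = 3388.5000/328.5000 = 10.3151 mm
θ = 48° = 0.837758 rad
V = θ·R_c·A = 0.837758·10.3151·328.5000 = 2838.743 mm³

Volume = 2838.743 mm³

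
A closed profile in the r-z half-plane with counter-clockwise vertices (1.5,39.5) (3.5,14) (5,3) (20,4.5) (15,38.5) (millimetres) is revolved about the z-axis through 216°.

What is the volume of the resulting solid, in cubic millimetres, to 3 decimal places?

Profile (r,z), 5 vertices: (1.5,39.5) (3.5,14) (5,3) (20,4.5) (15,38.5)
edge 0: (1.5,39.5)→(3.5,14)  cross = 1.5·14 − 3.5·39.5 = -117.2500; (r_i+r_j)·cross = 5·-117.2500 = -586.2500
edge 1: (3.5,14)→(5,3)  cross = 3.5·3 − 5·14 = -59.5000; (r_i+r_j)·cross = 8.5·-59.5000 = -505.7500
edge 2: (5,3)→(20,4.5)  cross = 5·4.5 − 20·3 = -37.5000; (r_i+r_j)·cross = 25·-37.5000 = -937.5000
edge 3: (20,4.5)→(15,38.5)  cross = 20·38.5 − 15·4.5 = 702.5000; (r_i+r_j)·cross = 35·702.5000 = 24587.5000
edge 4: (15,38.5)→(1.5,39.5)  cross = 15·39.5 − 1.5·38.5 = 534.7500; (r_i+r_j)·cross = 16.5·534.7500 = 8823.3750
Σcross = 1023.0000 → A = |Σcross|/2 = 511.5000 mm²
Σ(r_i+r_j)·cross = 31381.3750 → first moment M = |Σ|/6 = 5230.2292
R_c = M/A = 5230.2292/511.5000 = 10.2253 mm
θ = 216° = 3.769911 rad
V = θ·R_c·A = 3.769911·10.2253·511.5000 = 19717.499 mm³

Volume = 19717.499 mm³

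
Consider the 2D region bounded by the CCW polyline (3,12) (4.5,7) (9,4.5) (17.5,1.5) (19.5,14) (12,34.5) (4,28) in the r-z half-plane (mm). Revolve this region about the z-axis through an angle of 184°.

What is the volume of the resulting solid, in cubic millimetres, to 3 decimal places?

Volume = 12976.555 mm³

Profile (r,z), 7 vertices: (3,12) (4.5,7) (9,4.5) (17.5,1.5) (19.5,14) (12,34.5) (4,28)
edge 0: (3,12)→(4.5,7)  cross = 3·7 − 4.5·12 = -33.0000; (r_i+r_j)·cross = 7.5·-33.0000 = -247.5000
edge 1: (4.5,7)→(9,4.5)  cross = 4.5·4.5 − 9·7 = -42.7500; (r_i+r_j)·cross = 13.5·-42.7500 = -577.1250
edge 2: (9,4.5)→(17.5,1.5)  cross = 9·1.5 − 17.5·4.5 = -65.2500; (r_i+r_j)·cross = 26.5·-65.2500 = -1729.1250
edge 3: (17.5,1.5)→(19.5,14)  cross = 17.5·14 − 19.5·1.5 = 215.7500; (r_i+r_j)·cross = 37·215.7500 = 7982.7500
edge 4: (19.5,14)→(12,34.5)  cross = 19.5·34.5 − 12·14 = 504.7500; (r_i+r_j)·cross = 31.5·504.7500 = 15899.6250
edge 5: (12,34.5)→(4,28)  cross = 12·28 − 4·34.5 = 198.0000; (r_i+r_j)·cross = 16·198.0000 = 3168.0000
edge 6: (4,28)→(3,12)  cross = 4·12 − 3·28 = -36.0000; (r_i+r_j)·cross = 7·-36.0000 = -252.0000
Σcross = 741.5000 → A = |Σcross|/2 = 370.7500 mm²
Σ(r_i+r_j)·cross = 24244.6250 → first moment M = |Σ|/6 = 4040.7708
R_c = M/A = 4040.7708/370.7500 = 10.8989 mm
θ = 184° = 3.211406 rad
V = θ·R_c·A = 3.211406·10.8989·370.7500 = 12976.555 mm³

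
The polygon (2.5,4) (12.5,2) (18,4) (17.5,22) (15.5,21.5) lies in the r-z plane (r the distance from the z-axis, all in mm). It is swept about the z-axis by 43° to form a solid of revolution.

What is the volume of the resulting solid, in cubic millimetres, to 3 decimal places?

Profile (r,z), 5 vertices: (2.5,4) (12.5,2) (18,4) (17.5,22) (15.5,21.5)
edge 0: (2.5,4)→(12.5,2)  cross = 2.5·2 − 12.5·4 = -45.0000; (r_i+r_j)·cross = 15·-45.0000 = -675.0000
edge 1: (12.5,2)→(18,4)  cross = 12.5·4 − 18·2 = 14.0000; (r_i+r_j)·cross = 30.5·14.0000 = 427.0000
edge 2: (18,4)→(17.5,22)  cross = 18·22 − 17.5·4 = 326.0000; (r_i+r_j)·cross = 35.5·326.0000 = 11573.0000
edge 3: (17.5,22)→(15.5,21.5)  cross = 17.5·21.5 − 15.5·22 = 35.2500; (r_i+r_j)·cross = 33·35.2500 = 1163.2500
edge 4: (15.5,21.5)→(2.5,4)  cross = 15.5·4 − 2.5·21.5 = 8.2500; (r_i+r_j)·cross = 18·8.2500 = 148.5000
Σcross = 338.5000 → A = |Σcross|/2 = 169.2500 mm²
Σ(r_i+r_j)·cross = 12636.7500 → first moment M = |Σ|/6 = 2106.1250
R_c = M/A = 2106.1250/169.2500 = 12.4439 mm
θ = 43° = 0.750492 rad
V = θ·R_c·A = 0.750492·12.4439·169.2500 = 1580.629 mm³

Volume = 1580.629 mm³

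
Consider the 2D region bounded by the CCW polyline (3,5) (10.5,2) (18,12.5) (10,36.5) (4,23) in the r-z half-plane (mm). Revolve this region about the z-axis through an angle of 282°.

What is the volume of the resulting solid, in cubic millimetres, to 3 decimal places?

Profile (r,z), 5 vertices: (3,5) (10.5,2) (18,12.5) (10,36.5) (4,23)
edge 0: (3,5)→(10.5,2)  cross = 3·2 − 10.5·5 = -46.5000; (r_i+r_j)·cross = 13.5·-46.5000 = -627.7500
edge 1: (10.5,2)→(18,12.5)  cross = 10.5·12.5 − 18·2 = 95.2500; (r_i+r_j)·cross = 28.5·95.2500 = 2714.6250
edge 2: (18,12.5)→(10,36.5)  cross = 18·36.5 − 10·12.5 = 532.0000; (r_i+r_j)·cross = 28·532.0000 = 14896.0000
edge 3: (10,36.5)→(4,23)  cross = 10·23 − 4·36.5 = 84.0000; (r_i+r_j)·cross = 14·84.0000 = 1176.0000
edge 4: (4,23)→(3,5)  cross = 4·5 − 3·23 = -49.0000; (r_i+r_j)·cross = 7·-49.0000 = -343.0000
Σcross = 615.7500 → A = |Σcross|/2 = 307.8750 mm²
Σ(r_i+r_j)·cross = 17815.8750 → first moment M = |Σ|/6 = 2969.3125
R_c = M/A = 2969.3125/307.8750 = 9.6445 mm
θ = 282° = 4.921828 rad
V = θ·R_c·A = 4.921828·9.6445·307.8750 = 14614.447 mm³

Volume = 14614.447 mm³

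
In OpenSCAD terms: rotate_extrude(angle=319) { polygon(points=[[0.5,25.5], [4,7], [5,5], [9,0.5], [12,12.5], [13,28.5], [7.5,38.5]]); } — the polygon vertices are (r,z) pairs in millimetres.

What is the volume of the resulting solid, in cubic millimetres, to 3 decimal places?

Profile (r,z), 7 vertices: (0.5,25.5) (4,7) (5,5) (9,0.5) (12,12.5) (13,28.5) (7.5,38.5)
edge 0: (0.5,25.5)→(4,7)  cross = 0.5·7 − 4·25.5 = -98.5000; (r_i+r_j)·cross = 4.5·-98.5000 = -443.2500
edge 1: (4,7)→(5,5)  cross = 4·5 − 5·7 = -15.0000; (r_i+r_j)·cross = 9·-15.0000 = -135.0000
edge 2: (5,5)→(9,0.5)  cross = 5·0.5 − 9·5 = -42.5000; (r_i+r_j)·cross = 14·-42.5000 = -595.0000
edge 3: (9,0.5)→(12,12.5)  cross = 9·12.5 − 12·0.5 = 106.5000; (r_i+r_j)·cross = 21·106.5000 = 2236.5000
edge 4: (12,12.5)→(13,28.5)  cross = 12·28.5 − 13·12.5 = 179.5000; (r_i+r_j)·cross = 25·179.5000 = 4487.5000
edge 5: (13,28.5)→(7.5,38.5)  cross = 13·38.5 − 7.5·28.5 = 286.7500; (r_i+r_j)·cross = 20.5·286.7500 = 5878.3750
edge 6: (7.5,38.5)→(0.5,25.5)  cross = 7.5·25.5 − 0.5·38.5 = 172.0000; (r_i+r_j)·cross = 8·172.0000 = 1376.0000
Σcross = 588.7500 → A = |Σcross|/2 = 294.3750 mm²
Σ(r_i+r_j)·cross = 12805.1250 → first moment M = |Σ|/6 = 2134.1875
R_c = M/A = 2134.1875/294.3750 = 7.2499 mm
θ = 319° = 5.567600 rad
V = θ·R_c·A = 5.567600·7.2499·294.3750 = 11882.303 mm³

Volume = 11882.303 mm³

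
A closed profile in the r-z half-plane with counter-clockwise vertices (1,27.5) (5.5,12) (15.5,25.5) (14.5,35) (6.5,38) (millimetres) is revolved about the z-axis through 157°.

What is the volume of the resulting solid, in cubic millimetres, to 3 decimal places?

Volume = 5099.336 mm³

Profile (r,z), 5 vertices: (1,27.5) (5.5,12) (15.5,25.5) (14.5,35) (6.5,38)
edge 0: (1,27.5)→(5.5,12)  cross = 1·12 − 5.5·27.5 = -139.2500; (r_i+r_j)·cross = 6.5·-139.2500 = -905.1250
edge 1: (5.5,12)→(15.5,25.5)  cross = 5.5·25.5 − 15.5·12 = -45.7500; (r_i+r_j)·cross = 21·-45.7500 = -960.7500
edge 2: (15.5,25.5)→(14.5,35)  cross = 15.5·35 − 14.5·25.5 = 172.7500; (r_i+r_j)·cross = 30·172.7500 = 5182.5000
edge 3: (14.5,35)→(6.5,38)  cross = 14.5·38 − 6.5·35 = 323.5000; (r_i+r_j)·cross = 21·323.5000 = 6793.5000
edge 4: (6.5,38)→(1,27.5)  cross = 6.5·27.5 − 1·38 = 140.7500; (r_i+r_j)·cross = 7.5·140.7500 = 1055.6250
Σcross = 452.0000 → A = |Σcross|/2 = 226.0000 mm²
Σ(r_i+r_j)·cross = 11165.7500 → first moment M = |Σ|/6 = 1860.9583
R_c = M/A = 1860.9583/226.0000 = 8.2343 mm
θ = 157° = 2.740167 rad
V = θ·R_c·A = 2.740167·8.2343·226.0000 = 5099.336 mm³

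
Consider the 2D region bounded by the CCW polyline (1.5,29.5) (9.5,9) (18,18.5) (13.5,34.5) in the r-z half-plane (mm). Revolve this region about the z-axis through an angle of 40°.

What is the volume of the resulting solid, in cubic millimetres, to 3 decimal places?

Profile (r,z), 4 vertices: (1.5,29.5) (9.5,9) (18,18.5) (13.5,34.5)
edge 0: (1.5,29.5)→(9.5,9)  cross = 1.5·9 − 9.5·29.5 = -266.7500; (r_i+r_j)·cross = 11·-266.7500 = -2934.2500
edge 1: (9.5,9)→(18,18.5)  cross = 9.5·18.5 − 18·9 = 13.7500; (r_i+r_j)·cross = 27.5·13.7500 = 378.1250
edge 2: (18,18.5)→(13.5,34.5)  cross = 18·34.5 − 13.5·18.5 = 371.2500; (r_i+r_j)·cross = 31.5·371.2500 = 11694.3750
edge 3: (13.5,34.5)→(1.5,29.5)  cross = 13.5·29.5 − 1.5·34.5 = 346.5000; (r_i+r_j)·cross = 15·346.5000 = 5197.5000
Σcross = 464.7500 → A = |Σcross|/2 = 232.3750 mm²
Σ(r_i+r_j)·cross = 14335.7500 → first moment M = |Σ|/6 = 2389.2917
R_c = M/A = 2389.2917/232.3750 = 10.2821 mm
θ = 40° = 0.698132 rad
V = θ·R_c·A = 0.698132·10.2821·232.3750 = 1668.040 mm³

Volume = 1668.040 mm³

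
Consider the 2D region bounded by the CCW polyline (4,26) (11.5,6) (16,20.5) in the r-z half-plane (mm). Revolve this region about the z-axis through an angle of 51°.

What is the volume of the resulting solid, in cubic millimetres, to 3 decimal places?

Profile (r,z), 3 vertices: (4,26) (11.5,6) (16,20.5)
edge 0: (4,26)→(11.5,6)  cross = 4·6 − 11.5·26 = -275.0000; (r_i+r_j)·cross = 15.5·-275.0000 = -4262.5000
edge 1: (11.5,6)→(16,20.5)  cross = 11.5·20.5 − 16·6 = 139.7500; (r_i+r_j)·cross = 27.5·139.7500 = 3843.1250
edge 2: (16,20.5)→(4,26)  cross = 16·26 − 4·20.5 = 334.0000; (r_i+r_j)·cross = 20·334.0000 = 6680.0000
Σcross = 198.7500 → A = |Σcross|/2 = 99.3750 mm²
Σ(r_i+r_j)·cross = 6260.6250 → first moment M = |Σ|/6 = 1043.4375
R_c = M/A = 1043.4375/99.3750 = 10.5000 mm
θ = 51° = 0.890118 rad
V = θ·R_c·A = 0.890118·10.5000·99.3750 = 928.782 mm³

Volume = 928.782 mm³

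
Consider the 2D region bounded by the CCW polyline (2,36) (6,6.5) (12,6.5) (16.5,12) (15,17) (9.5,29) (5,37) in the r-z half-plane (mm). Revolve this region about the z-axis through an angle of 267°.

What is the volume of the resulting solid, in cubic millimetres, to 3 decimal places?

Volume = 9571.797 mm³

Profile (r,z), 7 vertices: (2,36) (6,6.5) (12,6.5) (16.5,12) (15,17) (9.5,29) (5,37)
edge 0: (2,36)→(6,6.5)  cross = 2·6.5 − 6·36 = -203.0000; (r_i+r_j)·cross = 8·-203.0000 = -1624.0000
edge 1: (6,6.5)→(12,6.5)  cross = 6·6.5 − 12·6.5 = -39.0000; (r_i+r_j)·cross = 18·-39.0000 = -702.0000
edge 2: (12,6.5)→(16.5,12)  cross = 12·12 − 16.5·6.5 = 36.7500; (r_i+r_j)·cross = 28.5·36.7500 = 1047.3750
edge 3: (16.5,12)→(15,17)  cross = 16.5·17 − 15·12 = 100.5000; (r_i+r_j)·cross = 31.5·100.5000 = 3165.7500
edge 4: (15,17)→(9.5,29)  cross = 15·29 − 9.5·17 = 273.5000; (r_i+r_j)·cross = 24.5·273.5000 = 6700.7500
edge 5: (9.5,29)→(5,37)  cross = 9.5·37 − 5·29 = 206.5000; (r_i+r_j)·cross = 14.5·206.5000 = 2994.2500
edge 6: (5,37)→(2,36)  cross = 5·36 − 2·37 = 106.0000; (r_i+r_j)·cross = 7·106.0000 = 742.0000
Σcross = 481.2500 → A = |Σcross|/2 = 240.6250 mm²
Σ(r_i+r_j)·cross = 12324.1250 → first moment M = |Σ|/6 = 2054.0208
R_c = M/A = 2054.0208/240.6250 = 8.5362 mm
θ = 267° = 4.660029 rad
V = θ·R_c·A = 4.660029·8.5362·240.6250 = 9571.797 mm³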